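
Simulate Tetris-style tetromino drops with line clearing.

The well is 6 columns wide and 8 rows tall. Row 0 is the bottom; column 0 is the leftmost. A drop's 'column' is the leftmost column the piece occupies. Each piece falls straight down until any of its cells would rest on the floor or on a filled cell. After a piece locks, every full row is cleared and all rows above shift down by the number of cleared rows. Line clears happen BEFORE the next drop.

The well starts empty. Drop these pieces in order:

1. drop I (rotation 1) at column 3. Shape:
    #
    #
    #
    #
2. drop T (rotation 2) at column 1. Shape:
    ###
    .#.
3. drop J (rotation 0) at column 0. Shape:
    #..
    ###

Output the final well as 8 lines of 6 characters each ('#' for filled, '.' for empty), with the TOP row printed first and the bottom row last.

Drop 1: I rot1 at col 3 lands with bottom-row=0; cleared 0 line(s) (total 0); column heights now [0 0 0 4 0 0], max=4
Drop 2: T rot2 at col 1 lands with bottom-row=3; cleared 0 line(s) (total 0); column heights now [0 5 5 5 0 0], max=5
Drop 3: J rot0 at col 0 lands with bottom-row=5; cleared 0 line(s) (total 0); column heights now [7 6 6 5 0 0], max=7

Answer: ......
#.....
###...
.###..
..##..
...#..
...#..
...#..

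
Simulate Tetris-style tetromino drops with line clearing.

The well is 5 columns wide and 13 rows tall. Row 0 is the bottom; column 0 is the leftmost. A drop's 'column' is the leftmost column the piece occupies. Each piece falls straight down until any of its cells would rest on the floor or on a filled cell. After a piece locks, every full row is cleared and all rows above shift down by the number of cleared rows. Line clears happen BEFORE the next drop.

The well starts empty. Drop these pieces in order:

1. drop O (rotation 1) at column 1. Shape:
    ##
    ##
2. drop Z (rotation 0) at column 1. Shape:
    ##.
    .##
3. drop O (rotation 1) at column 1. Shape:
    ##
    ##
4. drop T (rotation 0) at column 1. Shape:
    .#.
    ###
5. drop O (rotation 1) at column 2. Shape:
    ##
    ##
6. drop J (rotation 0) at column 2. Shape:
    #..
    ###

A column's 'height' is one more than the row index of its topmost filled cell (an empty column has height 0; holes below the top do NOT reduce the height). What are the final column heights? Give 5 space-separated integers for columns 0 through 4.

Answer: 0 7 12 11 11

Derivation:
Drop 1: O rot1 at col 1 lands with bottom-row=0; cleared 0 line(s) (total 0); column heights now [0 2 2 0 0], max=2
Drop 2: Z rot0 at col 1 lands with bottom-row=2; cleared 0 line(s) (total 0); column heights now [0 4 4 3 0], max=4
Drop 3: O rot1 at col 1 lands with bottom-row=4; cleared 0 line(s) (total 0); column heights now [0 6 6 3 0], max=6
Drop 4: T rot0 at col 1 lands with bottom-row=6; cleared 0 line(s) (total 0); column heights now [0 7 8 7 0], max=8
Drop 5: O rot1 at col 2 lands with bottom-row=8; cleared 0 line(s) (total 0); column heights now [0 7 10 10 0], max=10
Drop 6: J rot0 at col 2 lands with bottom-row=10; cleared 0 line(s) (total 0); column heights now [0 7 12 11 11], max=12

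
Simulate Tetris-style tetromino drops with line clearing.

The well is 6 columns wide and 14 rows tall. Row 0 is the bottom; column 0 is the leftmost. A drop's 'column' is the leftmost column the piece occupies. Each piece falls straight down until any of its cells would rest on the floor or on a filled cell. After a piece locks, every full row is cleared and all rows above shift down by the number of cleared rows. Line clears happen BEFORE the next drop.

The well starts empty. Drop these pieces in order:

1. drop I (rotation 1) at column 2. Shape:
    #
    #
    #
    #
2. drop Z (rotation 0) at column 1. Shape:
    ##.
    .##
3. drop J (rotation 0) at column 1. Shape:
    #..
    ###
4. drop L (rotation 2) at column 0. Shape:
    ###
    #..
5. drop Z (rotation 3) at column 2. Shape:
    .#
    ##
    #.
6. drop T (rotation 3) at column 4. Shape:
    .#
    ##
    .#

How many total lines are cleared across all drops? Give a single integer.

Drop 1: I rot1 at col 2 lands with bottom-row=0; cleared 0 line(s) (total 0); column heights now [0 0 4 0 0 0], max=4
Drop 2: Z rot0 at col 1 lands with bottom-row=4; cleared 0 line(s) (total 0); column heights now [0 6 6 5 0 0], max=6
Drop 3: J rot0 at col 1 lands with bottom-row=6; cleared 0 line(s) (total 0); column heights now [0 8 7 7 0 0], max=8
Drop 4: L rot2 at col 0 lands with bottom-row=7; cleared 0 line(s) (total 0); column heights now [9 9 9 7 0 0], max=9
Drop 5: Z rot3 at col 2 lands with bottom-row=9; cleared 0 line(s) (total 0); column heights now [9 9 11 12 0 0], max=12
Drop 6: T rot3 at col 4 lands with bottom-row=0; cleared 0 line(s) (total 0); column heights now [9 9 11 12 2 3], max=12

Answer: 0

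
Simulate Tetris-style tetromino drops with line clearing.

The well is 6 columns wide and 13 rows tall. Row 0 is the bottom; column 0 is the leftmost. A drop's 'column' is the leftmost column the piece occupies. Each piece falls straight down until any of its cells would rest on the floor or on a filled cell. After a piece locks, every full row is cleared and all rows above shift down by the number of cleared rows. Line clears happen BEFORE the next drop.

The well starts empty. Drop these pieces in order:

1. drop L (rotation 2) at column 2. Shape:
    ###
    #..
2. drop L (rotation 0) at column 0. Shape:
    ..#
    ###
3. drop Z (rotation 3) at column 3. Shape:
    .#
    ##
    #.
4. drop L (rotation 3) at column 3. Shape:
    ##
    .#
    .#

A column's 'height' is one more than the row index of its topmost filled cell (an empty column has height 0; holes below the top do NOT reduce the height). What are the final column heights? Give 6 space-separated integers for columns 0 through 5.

Answer: 3 3 4 8 8 0

Derivation:
Drop 1: L rot2 at col 2 lands with bottom-row=0; cleared 0 line(s) (total 0); column heights now [0 0 2 2 2 0], max=2
Drop 2: L rot0 at col 0 lands with bottom-row=2; cleared 0 line(s) (total 0); column heights now [3 3 4 2 2 0], max=4
Drop 3: Z rot3 at col 3 lands with bottom-row=2; cleared 0 line(s) (total 0); column heights now [3 3 4 4 5 0], max=5
Drop 4: L rot3 at col 3 lands with bottom-row=5; cleared 0 line(s) (total 0); column heights now [3 3 4 8 8 0], max=8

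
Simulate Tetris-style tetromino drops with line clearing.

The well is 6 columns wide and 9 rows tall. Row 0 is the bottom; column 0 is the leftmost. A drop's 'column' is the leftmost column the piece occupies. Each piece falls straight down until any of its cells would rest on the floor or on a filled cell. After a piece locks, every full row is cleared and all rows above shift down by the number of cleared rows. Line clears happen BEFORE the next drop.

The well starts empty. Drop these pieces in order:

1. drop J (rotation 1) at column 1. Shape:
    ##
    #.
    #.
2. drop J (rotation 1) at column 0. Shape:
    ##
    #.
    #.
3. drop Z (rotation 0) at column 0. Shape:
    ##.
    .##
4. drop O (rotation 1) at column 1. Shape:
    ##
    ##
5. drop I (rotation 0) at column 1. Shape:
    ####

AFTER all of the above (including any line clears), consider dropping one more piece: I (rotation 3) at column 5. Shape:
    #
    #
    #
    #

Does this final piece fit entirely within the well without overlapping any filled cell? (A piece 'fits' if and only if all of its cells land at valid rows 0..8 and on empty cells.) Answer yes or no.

Answer: yes

Derivation:
Drop 1: J rot1 at col 1 lands with bottom-row=0; cleared 0 line(s) (total 0); column heights now [0 3 3 0 0 0], max=3
Drop 2: J rot1 at col 0 lands with bottom-row=1; cleared 0 line(s) (total 0); column heights now [4 4 3 0 0 0], max=4
Drop 3: Z rot0 at col 0 lands with bottom-row=4; cleared 0 line(s) (total 0); column heights now [6 6 5 0 0 0], max=6
Drop 4: O rot1 at col 1 lands with bottom-row=6; cleared 0 line(s) (total 0); column heights now [6 8 8 0 0 0], max=8
Drop 5: I rot0 at col 1 lands with bottom-row=8; cleared 0 line(s) (total 0); column heights now [6 9 9 9 9 0], max=9
Test piece I rot3 at col 5 (width 1): heights before test = [6 9 9 9 9 0]; fits = True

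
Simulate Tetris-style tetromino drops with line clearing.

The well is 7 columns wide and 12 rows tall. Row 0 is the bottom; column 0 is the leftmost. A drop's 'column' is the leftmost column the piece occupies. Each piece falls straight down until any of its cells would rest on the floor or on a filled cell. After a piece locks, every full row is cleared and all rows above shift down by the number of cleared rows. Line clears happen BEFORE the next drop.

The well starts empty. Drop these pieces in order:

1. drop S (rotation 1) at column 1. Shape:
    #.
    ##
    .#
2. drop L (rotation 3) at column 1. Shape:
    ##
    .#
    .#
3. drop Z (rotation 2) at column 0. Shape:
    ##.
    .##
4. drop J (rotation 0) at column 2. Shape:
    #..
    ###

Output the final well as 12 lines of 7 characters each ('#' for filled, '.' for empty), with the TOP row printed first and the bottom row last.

Answer: .......
.......
.......
.......
..#....
#####..
.##....
.##....
..#....
.##....
.##....
..#....

Derivation:
Drop 1: S rot1 at col 1 lands with bottom-row=0; cleared 0 line(s) (total 0); column heights now [0 3 2 0 0 0 0], max=3
Drop 2: L rot3 at col 1 lands with bottom-row=2; cleared 0 line(s) (total 0); column heights now [0 5 5 0 0 0 0], max=5
Drop 3: Z rot2 at col 0 lands with bottom-row=5; cleared 0 line(s) (total 0); column heights now [7 7 6 0 0 0 0], max=7
Drop 4: J rot0 at col 2 lands with bottom-row=6; cleared 0 line(s) (total 0); column heights now [7 7 8 7 7 0 0], max=8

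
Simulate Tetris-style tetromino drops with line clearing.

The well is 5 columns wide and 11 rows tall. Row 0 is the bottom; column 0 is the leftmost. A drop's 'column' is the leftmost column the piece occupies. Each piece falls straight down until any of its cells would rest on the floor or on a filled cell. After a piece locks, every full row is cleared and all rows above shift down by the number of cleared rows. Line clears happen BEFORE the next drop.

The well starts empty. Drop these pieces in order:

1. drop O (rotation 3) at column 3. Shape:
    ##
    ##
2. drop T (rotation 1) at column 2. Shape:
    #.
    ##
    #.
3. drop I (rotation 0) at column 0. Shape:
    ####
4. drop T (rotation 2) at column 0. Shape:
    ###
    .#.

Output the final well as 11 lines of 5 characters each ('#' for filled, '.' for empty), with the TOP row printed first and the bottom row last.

Drop 1: O rot3 at col 3 lands with bottom-row=0; cleared 0 line(s) (total 0); column heights now [0 0 0 2 2], max=2
Drop 2: T rot1 at col 2 lands with bottom-row=1; cleared 0 line(s) (total 0); column heights now [0 0 4 3 2], max=4
Drop 3: I rot0 at col 0 lands with bottom-row=4; cleared 0 line(s) (total 0); column heights now [5 5 5 5 2], max=5
Drop 4: T rot2 at col 0 lands with bottom-row=5; cleared 0 line(s) (total 0); column heights now [7 7 7 5 2], max=7

Answer: .....
.....
.....
.....
###..
.#...
####.
..#..
..##.
..###
...##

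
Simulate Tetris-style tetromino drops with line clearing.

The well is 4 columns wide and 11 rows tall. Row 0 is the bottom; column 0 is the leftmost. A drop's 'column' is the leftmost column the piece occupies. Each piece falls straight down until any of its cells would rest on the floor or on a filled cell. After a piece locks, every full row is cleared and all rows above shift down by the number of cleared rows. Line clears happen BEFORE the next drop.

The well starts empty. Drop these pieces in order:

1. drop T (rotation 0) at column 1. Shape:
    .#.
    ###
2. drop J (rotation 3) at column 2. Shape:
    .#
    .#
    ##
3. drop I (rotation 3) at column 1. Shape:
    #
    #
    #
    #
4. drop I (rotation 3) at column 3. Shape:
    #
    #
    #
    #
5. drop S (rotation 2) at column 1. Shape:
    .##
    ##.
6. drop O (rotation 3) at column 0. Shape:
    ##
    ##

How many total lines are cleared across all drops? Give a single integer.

Answer: 1

Derivation:
Drop 1: T rot0 at col 1 lands with bottom-row=0; cleared 0 line(s) (total 0); column heights now [0 1 2 1], max=2
Drop 2: J rot3 at col 2 lands with bottom-row=2; cleared 0 line(s) (total 0); column heights now [0 1 3 5], max=5
Drop 3: I rot3 at col 1 lands with bottom-row=1; cleared 0 line(s) (total 0); column heights now [0 5 3 5], max=5
Drop 4: I rot3 at col 3 lands with bottom-row=5; cleared 0 line(s) (total 0); column heights now [0 5 3 9], max=9
Drop 5: S rot2 at col 1 lands with bottom-row=8; cleared 0 line(s) (total 0); column heights now [0 9 10 10], max=10
Drop 6: O rot3 at col 0 lands with bottom-row=9; cleared 1 line(s) (total 1); column heights now [10 10 9 9], max=10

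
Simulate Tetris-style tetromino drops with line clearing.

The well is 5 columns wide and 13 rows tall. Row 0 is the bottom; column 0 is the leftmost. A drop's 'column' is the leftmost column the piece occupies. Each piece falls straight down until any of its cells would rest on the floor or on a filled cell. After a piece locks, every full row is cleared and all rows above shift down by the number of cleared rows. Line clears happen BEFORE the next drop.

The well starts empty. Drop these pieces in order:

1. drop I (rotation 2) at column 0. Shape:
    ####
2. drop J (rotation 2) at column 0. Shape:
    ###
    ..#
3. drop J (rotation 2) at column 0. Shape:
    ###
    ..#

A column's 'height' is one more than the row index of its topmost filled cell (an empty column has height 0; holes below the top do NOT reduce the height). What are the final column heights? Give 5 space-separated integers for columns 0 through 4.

Answer: 5 5 5 1 0

Derivation:
Drop 1: I rot2 at col 0 lands with bottom-row=0; cleared 0 line(s) (total 0); column heights now [1 1 1 1 0], max=1
Drop 2: J rot2 at col 0 lands with bottom-row=1; cleared 0 line(s) (total 0); column heights now [3 3 3 1 0], max=3
Drop 3: J rot2 at col 0 lands with bottom-row=3; cleared 0 line(s) (total 0); column heights now [5 5 5 1 0], max=5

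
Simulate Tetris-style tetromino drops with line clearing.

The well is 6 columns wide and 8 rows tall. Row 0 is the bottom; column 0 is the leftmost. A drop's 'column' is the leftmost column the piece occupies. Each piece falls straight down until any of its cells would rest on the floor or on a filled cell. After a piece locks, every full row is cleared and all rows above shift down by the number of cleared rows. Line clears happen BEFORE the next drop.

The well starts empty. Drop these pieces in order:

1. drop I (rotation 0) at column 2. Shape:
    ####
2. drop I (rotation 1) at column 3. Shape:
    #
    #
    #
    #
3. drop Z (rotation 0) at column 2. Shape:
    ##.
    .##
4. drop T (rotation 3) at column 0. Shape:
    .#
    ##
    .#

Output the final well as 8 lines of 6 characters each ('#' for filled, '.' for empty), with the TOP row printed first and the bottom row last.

Answer: ......
..##..
...##.
...#..
...#..
.#.#..
##.#..
.#####

Derivation:
Drop 1: I rot0 at col 2 lands with bottom-row=0; cleared 0 line(s) (total 0); column heights now [0 0 1 1 1 1], max=1
Drop 2: I rot1 at col 3 lands with bottom-row=1; cleared 0 line(s) (total 0); column heights now [0 0 1 5 1 1], max=5
Drop 3: Z rot0 at col 2 lands with bottom-row=5; cleared 0 line(s) (total 0); column heights now [0 0 7 7 6 1], max=7
Drop 4: T rot3 at col 0 lands with bottom-row=0; cleared 0 line(s) (total 0); column heights now [2 3 7 7 6 1], max=7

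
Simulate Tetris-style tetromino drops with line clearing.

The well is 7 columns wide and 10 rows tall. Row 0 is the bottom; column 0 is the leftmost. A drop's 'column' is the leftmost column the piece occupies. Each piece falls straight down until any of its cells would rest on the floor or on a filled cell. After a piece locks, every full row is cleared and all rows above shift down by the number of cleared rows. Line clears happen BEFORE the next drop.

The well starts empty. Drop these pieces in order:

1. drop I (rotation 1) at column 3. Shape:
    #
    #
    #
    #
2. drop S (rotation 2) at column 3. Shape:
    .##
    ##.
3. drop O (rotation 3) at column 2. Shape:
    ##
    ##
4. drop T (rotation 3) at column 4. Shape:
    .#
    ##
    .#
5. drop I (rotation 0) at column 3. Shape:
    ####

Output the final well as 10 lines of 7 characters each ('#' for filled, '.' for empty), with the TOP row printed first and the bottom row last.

Drop 1: I rot1 at col 3 lands with bottom-row=0; cleared 0 line(s) (total 0); column heights now [0 0 0 4 0 0 0], max=4
Drop 2: S rot2 at col 3 lands with bottom-row=4; cleared 0 line(s) (total 0); column heights now [0 0 0 5 6 6 0], max=6
Drop 3: O rot3 at col 2 lands with bottom-row=5; cleared 0 line(s) (total 0); column heights now [0 0 7 7 6 6 0], max=7
Drop 4: T rot3 at col 4 lands with bottom-row=6; cleared 0 line(s) (total 0); column heights now [0 0 7 7 8 9 0], max=9
Drop 5: I rot0 at col 3 lands with bottom-row=9; cleared 0 line(s) (total 0); column heights now [0 0 7 10 10 10 10], max=10

Answer: ...####
.....#.
....##.
..##.#.
..####.
...##..
...#...
...#...
...#...
...#...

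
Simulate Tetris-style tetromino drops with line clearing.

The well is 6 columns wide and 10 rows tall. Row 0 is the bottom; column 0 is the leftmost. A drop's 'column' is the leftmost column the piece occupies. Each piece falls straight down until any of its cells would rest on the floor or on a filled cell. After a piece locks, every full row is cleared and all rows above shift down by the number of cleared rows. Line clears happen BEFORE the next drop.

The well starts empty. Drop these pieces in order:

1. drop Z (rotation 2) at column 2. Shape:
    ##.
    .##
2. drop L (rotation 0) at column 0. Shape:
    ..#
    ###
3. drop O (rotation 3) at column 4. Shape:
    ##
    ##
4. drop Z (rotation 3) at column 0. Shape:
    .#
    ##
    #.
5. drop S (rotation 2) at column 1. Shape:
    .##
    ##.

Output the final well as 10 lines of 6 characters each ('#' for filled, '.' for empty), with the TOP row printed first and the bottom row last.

Drop 1: Z rot2 at col 2 lands with bottom-row=0; cleared 0 line(s) (total 0); column heights now [0 0 2 2 1 0], max=2
Drop 2: L rot0 at col 0 lands with bottom-row=2; cleared 0 line(s) (total 0); column heights now [3 3 4 2 1 0], max=4
Drop 3: O rot3 at col 4 lands with bottom-row=1; cleared 0 line(s) (total 0); column heights now [3 3 4 2 3 3], max=4
Drop 4: Z rot3 at col 0 lands with bottom-row=3; cleared 0 line(s) (total 0); column heights now [5 6 4 2 3 3], max=6
Drop 5: S rot2 at col 1 lands with bottom-row=6; cleared 0 line(s) (total 0); column heights now [5 7 8 8 3 3], max=8

Answer: ......
......
..##..
.##...
.#....
##....
#.#...
###.##
..####
...##.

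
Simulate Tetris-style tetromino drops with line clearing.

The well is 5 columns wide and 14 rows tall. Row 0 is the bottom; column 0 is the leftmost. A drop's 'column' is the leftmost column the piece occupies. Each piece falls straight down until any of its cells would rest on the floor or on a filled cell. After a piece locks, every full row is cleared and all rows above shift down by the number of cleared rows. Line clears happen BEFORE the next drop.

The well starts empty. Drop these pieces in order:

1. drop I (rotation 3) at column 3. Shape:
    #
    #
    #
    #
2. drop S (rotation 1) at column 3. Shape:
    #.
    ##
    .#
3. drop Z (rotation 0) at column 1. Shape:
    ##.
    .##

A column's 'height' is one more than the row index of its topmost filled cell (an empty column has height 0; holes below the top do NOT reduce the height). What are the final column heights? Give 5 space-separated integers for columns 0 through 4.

Drop 1: I rot3 at col 3 lands with bottom-row=0; cleared 0 line(s) (total 0); column heights now [0 0 0 4 0], max=4
Drop 2: S rot1 at col 3 lands with bottom-row=3; cleared 0 line(s) (total 0); column heights now [0 0 0 6 5], max=6
Drop 3: Z rot0 at col 1 lands with bottom-row=6; cleared 0 line(s) (total 0); column heights now [0 8 8 7 5], max=8

Answer: 0 8 8 7 5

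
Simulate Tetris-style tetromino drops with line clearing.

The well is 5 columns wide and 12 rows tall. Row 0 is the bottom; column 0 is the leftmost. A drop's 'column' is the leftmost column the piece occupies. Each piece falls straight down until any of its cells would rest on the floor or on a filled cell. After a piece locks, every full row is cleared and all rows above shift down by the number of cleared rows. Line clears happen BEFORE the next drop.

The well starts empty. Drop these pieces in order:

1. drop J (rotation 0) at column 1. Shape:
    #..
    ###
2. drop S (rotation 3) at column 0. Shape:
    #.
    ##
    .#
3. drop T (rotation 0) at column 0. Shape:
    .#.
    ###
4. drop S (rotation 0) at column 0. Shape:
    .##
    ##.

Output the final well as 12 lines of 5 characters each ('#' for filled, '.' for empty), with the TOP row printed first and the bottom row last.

Drop 1: J rot0 at col 1 lands with bottom-row=0; cleared 0 line(s) (total 0); column heights now [0 2 1 1 0], max=2
Drop 2: S rot3 at col 0 lands with bottom-row=2; cleared 0 line(s) (total 0); column heights now [5 4 1 1 0], max=5
Drop 3: T rot0 at col 0 lands with bottom-row=5; cleared 0 line(s) (total 0); column heights now [6 7 6 1 0], max=7
Drop 4: S rot0 at col 0 lands with bottom-row=7; cleared 0 line(s) (total 0); column heights now [8 9 9 1 0], max=9

Answer: .....
.....
.....
.##..
##...
.#...
###..
#....
##...
.#...
.#...
.###.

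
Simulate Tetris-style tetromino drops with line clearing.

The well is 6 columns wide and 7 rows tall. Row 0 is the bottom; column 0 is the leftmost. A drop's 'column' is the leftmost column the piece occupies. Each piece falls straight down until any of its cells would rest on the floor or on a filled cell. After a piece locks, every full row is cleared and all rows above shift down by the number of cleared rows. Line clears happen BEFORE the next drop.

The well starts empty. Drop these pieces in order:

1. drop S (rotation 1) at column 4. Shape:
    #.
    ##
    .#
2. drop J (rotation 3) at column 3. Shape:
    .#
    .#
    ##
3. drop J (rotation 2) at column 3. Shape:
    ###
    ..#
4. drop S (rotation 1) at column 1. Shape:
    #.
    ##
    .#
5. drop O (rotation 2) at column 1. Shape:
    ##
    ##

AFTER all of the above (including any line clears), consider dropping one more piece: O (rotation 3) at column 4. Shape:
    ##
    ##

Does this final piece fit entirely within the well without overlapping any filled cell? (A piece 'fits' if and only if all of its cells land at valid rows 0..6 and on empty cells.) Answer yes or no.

Answer: no

Derivation:
Drop 1: S rot1 at col 4 lands with bottom-row=0; cleared 0 line(s) (total 0); column heights now [0 0 0 0 3 2], max=3
Drop 2: J rot3 at col 3 lands with bottom-row=3; cleared 0 line(s) (total 0); column heights now [0 0 0 4 6 2], max=6
Drop 3: J rot2 at col 3 lands with bottom-row=5; cleared 0 line(s) (total 0); column heights now [0 0 0 7 7 7], max=7
Drop 4: S rot1 at col 1 lands with bottom-row=0; cleared 0 line(s) (total 0); column heights now [0 3 2 7 7 7], max=7
Drop 5: O rot2 at col 1 lands with bottom-row=3; cleared 0 line(s) (total 0); column heights now [0 5 5 7 7 7], max=7
Test piece O rot3 at col 4 (width 2): heights before test = [0 5 5 7 7 7]; fits = False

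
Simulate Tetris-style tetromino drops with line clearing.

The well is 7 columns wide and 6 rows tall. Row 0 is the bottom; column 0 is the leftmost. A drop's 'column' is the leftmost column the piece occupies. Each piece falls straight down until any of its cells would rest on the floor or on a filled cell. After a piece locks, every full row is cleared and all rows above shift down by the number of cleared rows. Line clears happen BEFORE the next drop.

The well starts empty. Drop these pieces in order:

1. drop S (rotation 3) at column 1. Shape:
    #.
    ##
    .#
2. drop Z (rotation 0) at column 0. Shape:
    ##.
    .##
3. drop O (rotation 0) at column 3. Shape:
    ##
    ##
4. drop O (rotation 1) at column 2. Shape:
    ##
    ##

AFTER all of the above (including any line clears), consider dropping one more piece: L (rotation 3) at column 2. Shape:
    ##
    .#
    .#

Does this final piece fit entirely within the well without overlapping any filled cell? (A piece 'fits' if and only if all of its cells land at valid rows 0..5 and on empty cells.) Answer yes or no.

Drop 1: S rot3 at col 1 lands with bottom-row=0; cleared 0 line(s) (total 0); column heights now [0 3 2 0 0 0 0], max=3
Drop 2: Z rot0 at col 0 lands with bottom-row=3; cleared 0 line(s) (total 0); column heights now [5 5 4 0 0 0 0], max=5
Drop 3: O rot0 at col 3 lands with bottom-row=0; cleared 0 line(s) (total 0); column heights now [5 5 4 2 2 0 0], max=5
Drop 4: O rot1 at col 2 lands with bottom-row=4; cleared 0 line(s) (total 0); column heights now [5 5 6 6 2 0 0], max=6
Test piece L rot3 at col 2 (width 2): heights before test = [5 5 6 6 2 0 0]; fits = False

Answer: no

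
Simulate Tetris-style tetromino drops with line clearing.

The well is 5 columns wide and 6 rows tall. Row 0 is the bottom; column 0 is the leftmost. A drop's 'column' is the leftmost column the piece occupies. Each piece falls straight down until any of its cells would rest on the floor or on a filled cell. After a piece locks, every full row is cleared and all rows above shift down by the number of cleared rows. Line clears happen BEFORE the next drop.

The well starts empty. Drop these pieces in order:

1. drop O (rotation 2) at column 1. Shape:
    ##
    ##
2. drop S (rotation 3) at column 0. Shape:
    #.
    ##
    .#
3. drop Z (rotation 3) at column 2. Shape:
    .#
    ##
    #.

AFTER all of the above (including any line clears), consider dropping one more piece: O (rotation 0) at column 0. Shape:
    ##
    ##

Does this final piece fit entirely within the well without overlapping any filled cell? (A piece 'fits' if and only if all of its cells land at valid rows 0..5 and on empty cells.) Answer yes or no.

Drop 1: O rot2 at col 1 lands with bottom-row=0; cleared 0 line(s) (total 0); column heights now [0 2 2 0 0], max=2
Drop 2: S rot3 at col 0 lands with bottom-row=2; cleared 0 line(s) (total 0); column heights now [5 4 2 0 0], max=5
Drop 3: Z rot3 at col 2 lands with bottom-row=2; cleared 0 line(s) (total 0); column heights now [5 4 4 5 0], max=5
Test piece O rot0 at col 0 (width 2): heights before test = [5 4 4 5 0]; fits = False

Answer: no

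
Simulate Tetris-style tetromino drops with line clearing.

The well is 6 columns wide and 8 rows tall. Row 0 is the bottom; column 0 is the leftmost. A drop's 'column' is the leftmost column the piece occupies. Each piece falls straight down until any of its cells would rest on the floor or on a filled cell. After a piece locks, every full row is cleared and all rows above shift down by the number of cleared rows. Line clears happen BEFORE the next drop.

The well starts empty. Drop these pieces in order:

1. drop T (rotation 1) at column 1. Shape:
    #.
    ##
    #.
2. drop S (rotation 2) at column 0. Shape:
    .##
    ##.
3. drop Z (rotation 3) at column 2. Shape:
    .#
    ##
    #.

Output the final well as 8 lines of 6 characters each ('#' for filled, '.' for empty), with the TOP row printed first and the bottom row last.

Answer: ...#..
..##..
..#...
.##...
##....
.#....
.##...
.#....

Derivation:
Drop 1: T rot1 at col 1 lands with bottom-row=0; cleared 0 line(s) (total 0); column heights now [0 3 2 0 0 0], max=3
Drop 2: S rot2 at col 0 lands with bottom-row=3; cleared 0 line(s) (total 0); column heights now [4 5 5 0 0 0], max=5
Drop 3: Z rot3 at col 2 lands with bottom-row=5; cleared 0 line(s) (total 0); column heights now [4 5 7 8 0 0], max=8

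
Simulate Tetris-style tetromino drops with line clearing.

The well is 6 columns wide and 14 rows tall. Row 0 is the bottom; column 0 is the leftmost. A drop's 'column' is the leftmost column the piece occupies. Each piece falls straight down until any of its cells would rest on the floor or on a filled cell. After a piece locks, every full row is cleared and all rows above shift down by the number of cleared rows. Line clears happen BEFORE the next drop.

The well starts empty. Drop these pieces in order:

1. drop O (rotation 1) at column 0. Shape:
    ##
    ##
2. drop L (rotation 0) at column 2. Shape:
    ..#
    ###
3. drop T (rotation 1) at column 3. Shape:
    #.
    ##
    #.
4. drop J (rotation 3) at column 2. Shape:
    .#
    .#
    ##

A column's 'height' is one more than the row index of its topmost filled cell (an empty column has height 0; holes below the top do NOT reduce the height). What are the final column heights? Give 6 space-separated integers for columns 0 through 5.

Answer: 2 2 5 7 3 0

Derivation:
Drop 1: O rot1 at col 0 lands with bottom-row=0; cleared 0 line(s) (total 0); column heights now [2 2 0 0 0 0], max=2
Drop 2: L rot0 at col 2 lands with bottom-row=0; cleared 0 line(s) (total 0); column heights now [2 2 1 1 2 0], max=2
Drop 3: T rot1 at col 3 lands with bottom-row=1; cleared 0 line(s) (total 0); column heights now [2 2 1 4 3 0], max=4
Drop 4: J rot3 at col 2 lands with bottom-row=4; cleared 0 line(s) (total 0); column heights now [2 2 5 7 3 0], max=7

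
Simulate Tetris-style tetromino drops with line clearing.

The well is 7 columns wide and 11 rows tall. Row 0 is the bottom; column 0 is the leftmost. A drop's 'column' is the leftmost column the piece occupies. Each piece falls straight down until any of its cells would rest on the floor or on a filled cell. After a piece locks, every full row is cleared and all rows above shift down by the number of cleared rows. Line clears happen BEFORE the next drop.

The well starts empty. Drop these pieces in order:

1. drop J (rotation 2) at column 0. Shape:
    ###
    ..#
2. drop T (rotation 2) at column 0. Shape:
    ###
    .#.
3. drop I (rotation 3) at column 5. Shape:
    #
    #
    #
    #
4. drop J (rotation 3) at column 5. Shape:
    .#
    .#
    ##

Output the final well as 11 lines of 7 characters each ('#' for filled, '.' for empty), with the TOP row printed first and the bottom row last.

Drop 1: J rot2 at col 0 lands with bottom-row=0; cleared 0 line(s) (total 0); column heights now [2 2 2 0 0 0 0], max=2
Drop 2: T rot2 at col 0 lands with bottom-row=2; cleared 0 line(s) (total 0); column heights now [4 4 4 0 0 0 0], max=4
Drop 3: I rot3 at col 5 lands with bottom-row=0; cleared 0 line(s) (total 0); column heights now [4 4 4 0 0 4 0], max=4
Drop 4: J rot3 at col 5 lands with bottom-row=4; cleared 0 line(s) (total 0); column heights now [4 4 4 0 0 5 7], max=7

Answer: .......
.......
.......
.......
......#
......#
.....##
###..#.
.#...#.
###..#.
..#..#.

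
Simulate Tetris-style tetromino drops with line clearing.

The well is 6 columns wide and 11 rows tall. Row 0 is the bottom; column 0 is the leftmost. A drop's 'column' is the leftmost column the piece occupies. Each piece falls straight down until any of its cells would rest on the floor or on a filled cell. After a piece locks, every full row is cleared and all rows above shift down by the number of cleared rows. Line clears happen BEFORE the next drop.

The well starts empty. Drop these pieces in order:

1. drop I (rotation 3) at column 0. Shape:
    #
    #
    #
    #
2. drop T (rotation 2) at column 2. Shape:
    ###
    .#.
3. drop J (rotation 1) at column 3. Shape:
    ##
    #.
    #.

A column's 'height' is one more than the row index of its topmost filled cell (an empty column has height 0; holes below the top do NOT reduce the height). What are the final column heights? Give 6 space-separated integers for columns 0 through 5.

Answer: 4 0 2 5 5 0

Derivation:
Drop 1: I rot3 at col 0 lands with bottom-row=0; cleared 0 line(s) (total 0); column heights now [4 0 0 0 0 0], max=4
Drop 2: T rot2 at col 2 lands with bottom-row=0; cleared 0 line(s) (total 0); column heights now [4 0 2 2 2 0], max=4
Drop 3: J rot1 at col 3 lands with bottom-row=2; cleared 0 line(s) (total 0); column heights now [4 0 2 5 5 0], max=5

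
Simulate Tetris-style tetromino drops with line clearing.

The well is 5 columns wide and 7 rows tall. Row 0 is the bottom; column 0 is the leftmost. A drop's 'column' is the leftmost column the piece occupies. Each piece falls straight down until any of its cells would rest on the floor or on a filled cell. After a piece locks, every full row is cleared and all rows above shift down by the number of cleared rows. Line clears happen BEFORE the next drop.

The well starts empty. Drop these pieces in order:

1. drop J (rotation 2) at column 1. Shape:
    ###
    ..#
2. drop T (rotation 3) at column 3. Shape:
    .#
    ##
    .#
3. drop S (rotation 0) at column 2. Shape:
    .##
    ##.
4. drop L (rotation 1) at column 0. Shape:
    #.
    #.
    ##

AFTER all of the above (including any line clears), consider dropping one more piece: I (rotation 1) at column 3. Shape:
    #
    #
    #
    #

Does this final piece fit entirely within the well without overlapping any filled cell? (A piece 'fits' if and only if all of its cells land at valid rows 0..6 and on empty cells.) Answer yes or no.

Drop 1: J rot2 at col 1 lands with bottom-row=0; cleared 0 line(s) (total 0); column heights now [0 2 2 2 0], max=2
Drop 2: T rot3 at col 3 lands with bottom-row=1; cleared 0 line(s) (total 0); column heights now [0 2 2 3 4], max=4
Drop 3: S rot0 at col 2 lands with bottom-row=3; cleared 0 line(s) (total 0); column heights now [0 2 4 5 5], max=5
Drop 4: L rot1 at col 0 lands with bottom-row=2; cleared 0 line(s) (total 0); column heights now [5 3 4 5 5], max=5
Test piece I rot1 at col 3 (width 1): heights before test = [5 3 4 5 5]; fits = False

Answer: no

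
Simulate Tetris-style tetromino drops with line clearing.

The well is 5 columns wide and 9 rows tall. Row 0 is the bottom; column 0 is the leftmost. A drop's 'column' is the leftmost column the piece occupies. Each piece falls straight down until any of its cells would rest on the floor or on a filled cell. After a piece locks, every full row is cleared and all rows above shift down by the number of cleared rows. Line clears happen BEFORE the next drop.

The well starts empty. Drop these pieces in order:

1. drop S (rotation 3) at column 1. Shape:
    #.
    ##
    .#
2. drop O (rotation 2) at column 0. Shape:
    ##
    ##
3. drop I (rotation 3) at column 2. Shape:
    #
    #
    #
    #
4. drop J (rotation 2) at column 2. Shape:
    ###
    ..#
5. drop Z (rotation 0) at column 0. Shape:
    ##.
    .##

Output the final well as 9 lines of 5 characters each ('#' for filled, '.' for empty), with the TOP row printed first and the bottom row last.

Answer: ##...
.##..
..###
..#.#
###..
###..
.##..
.##..
..#..

Derivation:
Drop 1: S rot3 at col 1 lands with bottom-row=0; cleared 0 line(s) (total 0); column heights now [0 3 2 0 0], max=3
Drop 2: O rot2 at col 0 lands with bottom-row=3; cleared 0 line(s) (total 0); column heights now [5 5 2 0 0], max=5
Drop 3: I rot3 at col 2 lands with bottom-row=2; cleared 0 line(s) (total 0); column heights now [5 5 6 0 0], max=6
Drop 4: J rot2 at col 2 lands with bottom-row=5; cleared 0 line(s) (total 0); column heights now [5 5 7 7 7], max=7
Drop 5: Z rot0 at col 0 lands with bottom-row=7; cleared 0 line(s) (total 0); column heights now [9 9 8 7 7], max=9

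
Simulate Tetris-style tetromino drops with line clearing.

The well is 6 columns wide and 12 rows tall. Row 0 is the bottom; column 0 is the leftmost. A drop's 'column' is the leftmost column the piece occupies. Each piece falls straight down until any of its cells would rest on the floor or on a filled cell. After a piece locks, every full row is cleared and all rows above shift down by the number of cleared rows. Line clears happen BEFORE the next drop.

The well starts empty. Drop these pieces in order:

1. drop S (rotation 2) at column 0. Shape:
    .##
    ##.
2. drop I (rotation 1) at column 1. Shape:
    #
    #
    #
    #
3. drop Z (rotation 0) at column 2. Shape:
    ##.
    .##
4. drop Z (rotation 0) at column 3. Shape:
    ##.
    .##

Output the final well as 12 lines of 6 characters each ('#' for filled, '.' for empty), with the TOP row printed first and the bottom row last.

Answer: ......
......
......
......
......
......
.#....
.#....
.#.##.
.#####
.####.
##....

Derivation:
Drop 1: S rot2 at col 0 lands with bottom-row=0; cleared 0 line(s) (total 0); column heights now [1 2 2 0 0 0], max=2
Drop 2: I rot1 at col 1 lands with bottom-row=2; cleared 0 line(s) (total 0); column heights now [1 6 2 0 0 0], max=6
Drop 3: Z rot0 at col 2 lands with bottom-row=1; cleared 0 line(s) (total 0); column heights now [1 6 3 3 2 0], max=6
Drop 4: Z rot0 at col 3 lands with bottom-row=2; cleared 0 line(s) (total 0); column heights now [1 6 3 4 4 3], max=6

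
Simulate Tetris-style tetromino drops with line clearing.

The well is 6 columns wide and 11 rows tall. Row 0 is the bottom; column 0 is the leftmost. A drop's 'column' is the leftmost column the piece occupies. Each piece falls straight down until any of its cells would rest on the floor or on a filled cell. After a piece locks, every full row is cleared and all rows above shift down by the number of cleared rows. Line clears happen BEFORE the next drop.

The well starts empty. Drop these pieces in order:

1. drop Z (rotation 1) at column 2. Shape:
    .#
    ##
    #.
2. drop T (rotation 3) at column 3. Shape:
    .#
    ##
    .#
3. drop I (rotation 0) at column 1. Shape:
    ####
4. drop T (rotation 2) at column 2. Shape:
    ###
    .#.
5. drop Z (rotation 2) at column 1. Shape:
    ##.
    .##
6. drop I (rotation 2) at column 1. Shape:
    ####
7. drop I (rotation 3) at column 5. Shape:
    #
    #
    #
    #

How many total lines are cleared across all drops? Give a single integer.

Answer: 0

Derivation:
Drop 1: Z rot1 at col 2 lands with bottom-row=0; cleared 0 line(s) (total 0); column heights now [0 0 2 3 0 0], max=3
Drop 2: T rot3 at col 3 lands with bottom-row=2; cleared 0 line(s) (total 0); column heights now [0 0 2 4 5 0], max=5
Drop 3: I rot0 at col 1 lands with bottom-row=5; cleared 0 line(s) (total 0); column heights now [0 6 6 6 6 0], max=6
Drop 4: T rot2 at col 2 lands with bottom-row=6; cleared 0 line(s) (total 0); column heights now [0 6 8 8 8 0], max=8
Drop 5: Z rot2 at col 1 lands with bottom-row=8; cleared 0 line(s) (total 0); column heights now [0 10 10 9 8 0], max=10
Drop 6: I rot2 at col 1 lands with bottom-row=10; cleared 0 line(s) (total 0); column heights now [0 11 11 11 11 0], max=11
Drop 7: I rot3 at col 5 lands with bottom-row=0; cleared 0 line(s) (total 0); column heights now [0 11 11 11 11 4], max=11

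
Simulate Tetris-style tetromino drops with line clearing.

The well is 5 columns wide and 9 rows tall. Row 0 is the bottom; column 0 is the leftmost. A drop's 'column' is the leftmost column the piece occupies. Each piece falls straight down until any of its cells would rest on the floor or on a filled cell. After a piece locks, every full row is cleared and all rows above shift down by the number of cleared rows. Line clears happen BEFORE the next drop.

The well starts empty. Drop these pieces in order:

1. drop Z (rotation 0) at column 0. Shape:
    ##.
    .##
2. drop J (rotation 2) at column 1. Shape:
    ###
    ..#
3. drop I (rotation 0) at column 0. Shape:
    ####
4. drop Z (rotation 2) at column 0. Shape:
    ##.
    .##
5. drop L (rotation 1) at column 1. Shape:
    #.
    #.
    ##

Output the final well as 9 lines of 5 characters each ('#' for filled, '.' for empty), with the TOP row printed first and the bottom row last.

Answer: .#...
.#...
.##..
##...
.##..
####.
.###.
##.#.
.##..

Derivation:
Drop 1: Z rot0 at col 0 lands with bottom-row=0; cleared 0 line(s) (total 0); column heights now [2 2 1 0 0], max=2
Drop 2: J rot2 at col 1 lands with bottom-row=1; cleared 0 line(s) (total 0); column heights now [2 3 3 3 0], max=3
Drop 3: I rot0 at col 0 lands with bottom-row=3; cleared 0 line(s) (total 0); column heights now [4 4 4 4 0], max=4
Drop 4: Z rot2 at col 0 lands with bottom-row=4; cleared 0 line(s) (total 0); column heights now [6 6 5 4 0], max=6
Drop 5: L rot1 at col 1 lands with bottom-row=6; cleared 0 line(s) (total 0); column heights now [6 9 7 4 0], max=9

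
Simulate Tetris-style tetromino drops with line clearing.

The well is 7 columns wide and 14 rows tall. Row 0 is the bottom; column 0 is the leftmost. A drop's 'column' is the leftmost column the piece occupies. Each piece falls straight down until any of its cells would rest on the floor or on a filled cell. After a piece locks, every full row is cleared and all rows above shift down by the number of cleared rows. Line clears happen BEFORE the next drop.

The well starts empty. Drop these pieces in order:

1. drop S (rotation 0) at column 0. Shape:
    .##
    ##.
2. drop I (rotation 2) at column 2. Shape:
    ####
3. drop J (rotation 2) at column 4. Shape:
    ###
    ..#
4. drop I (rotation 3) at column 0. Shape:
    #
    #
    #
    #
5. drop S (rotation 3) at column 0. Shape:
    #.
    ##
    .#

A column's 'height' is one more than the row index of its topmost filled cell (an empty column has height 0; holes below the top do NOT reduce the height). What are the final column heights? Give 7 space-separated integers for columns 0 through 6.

Answer: 7 6 3 3 4 4 4

Derivation:
Drop 1: S rot0 at col 0 lands with bottom-row=0; cleared 0 line(s) (total 0); column heights now [1 2 2 0 0 0 0], max=2
Drop 2: I rot2 at col 2 lands with bottom-row=2; cleared 0 line(s) (total 0); column heights now [1 2 3 3 3 3 0], max=3
Drop 3: J rot2 at col 4 lands with bottom-row=2; cleared 0 line(s) (total 0); column heights now [1 2 3 3 4 4 4], max=4
Drop 4: I rot3 at col 0 lands with bottom-row=1; cleared 0 line(s) (total 0); column heights now [5 2 3 3 4 4 4], max=5
Drop 5: S rot3 at col 0 lands with bottom-row=4; cleared 0 line(s) (total 0); column heights now [7 6 3 3 4 4 4], max=7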